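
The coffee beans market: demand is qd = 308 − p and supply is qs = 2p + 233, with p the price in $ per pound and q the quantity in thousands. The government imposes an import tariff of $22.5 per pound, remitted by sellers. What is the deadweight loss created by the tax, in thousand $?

Before the tax: set 308 − p = 2p + 233 → p* = $25, q* = 283.
With the tax collected from sellers, supply shifts: qs = 2(p − 22.5) + 233.
New equilibrium: buyers pay $40, sellers receive $17.5, q = 268. (Wedge: pb − ps = 22.5.)
Quantity falls by |ΔQ| = |283 − 268| = 15.
DWL = ½ · t · |ΔQ| = ½ · 22.5 · 15 = $168.75.

Deadweight loss = $168.75 thousand.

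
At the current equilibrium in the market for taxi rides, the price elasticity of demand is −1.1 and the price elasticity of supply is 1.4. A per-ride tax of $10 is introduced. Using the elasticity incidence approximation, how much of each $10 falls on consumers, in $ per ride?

Consumers bear ≈ $5.6 per ride.

Incidence ratio: consumers' share ≈ εs / (εs + |εd|) = 1.4 / (1.4 + 1.1) = 0.56.
So consumers bear ≈ 0.56 × $10 = $5.6; suppliers bear $4.4.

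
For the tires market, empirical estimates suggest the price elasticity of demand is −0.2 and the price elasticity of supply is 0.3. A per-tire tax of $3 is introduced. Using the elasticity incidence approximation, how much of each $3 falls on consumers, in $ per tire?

Incidence ratio: consumers' share ≈ εs / (εs + |εd|) = 0.3 / (0.3 + 0.2) = 0.6.
So consumers bear ≈ 0.6 × $3 = $1.8; producers bear $1.2.

Consumers bear ≈ $1.8 per tire.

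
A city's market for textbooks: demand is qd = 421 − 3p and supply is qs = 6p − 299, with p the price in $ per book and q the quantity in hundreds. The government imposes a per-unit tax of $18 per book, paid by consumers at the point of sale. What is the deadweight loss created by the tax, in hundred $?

Deadweight loss = $324 hundred.

Without the tax, 421 − 3p = 6p − 299 gives 9p = 720, so p* = $80 and q* = 181.
With the tax collected from consumers, demand (in seller-price terms) shifts: qd = 421 − 3(p + 18).
Solving gives q = 145 with consumers paying $92 and producers receiving $74 (the $18 wedge).
Quantity falls by |ΔQ| = |181 − 145| = 36.
DWL = ½ · t · |ΔQ| = ½ · 18 · 36 = $324.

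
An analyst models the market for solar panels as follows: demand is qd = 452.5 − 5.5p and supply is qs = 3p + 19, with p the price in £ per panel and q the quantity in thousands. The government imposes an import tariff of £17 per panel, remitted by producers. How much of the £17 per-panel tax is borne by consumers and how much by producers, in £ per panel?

Before the tax: set 452.5 − 5.5p = 3p + 19 → p* = £51, q* = 172.
With the tax collected from producers, supply shifts: qs = 3(p − 17) + 19.
New equilibrium: consumers pay £57, producers receive £40, q = 139. (Wedge: pb − ps = 17.)
Burden on consumers: £6; on producers: £11. (They sum to £17.)
The less price-elastic side of the market bears the larger share of a per-unit tax.

Consumers bear £6 per panel; producers bear £11 per panel.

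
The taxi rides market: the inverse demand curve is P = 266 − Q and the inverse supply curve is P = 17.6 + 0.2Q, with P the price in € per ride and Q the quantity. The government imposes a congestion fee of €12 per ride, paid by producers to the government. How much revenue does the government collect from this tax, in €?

Rewrite in direct form: Qd = 266 − P and Qs = 5P − 88.
Before the tax: set 266 − P = 5P − 88 → P* = €59, Q* = 207.
With the tax collected from producers, supply shifts: Qs = 5(P − 12) − 88.
Solving gives Q = 197 with buyers paying €69 and producers receiving €57 (the €12 wedge).
Revenue = t · Q = 12 · 197 = €2364.

Tax revenue = €2364.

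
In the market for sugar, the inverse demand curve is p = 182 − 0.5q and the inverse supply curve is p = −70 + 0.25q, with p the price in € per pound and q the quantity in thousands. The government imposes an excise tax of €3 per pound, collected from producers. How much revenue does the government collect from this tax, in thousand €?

Tax revenue = €996 thousand.

Rewrite in direct form: qd = 364 − 2p and qs = 4p + 280.
Before the tax: set 364 − 2p = 4p + 280 → p* = €14, q* = 336.
With the tax collected from producers, supply shifts: qs = 4(p − 3) + 280.
Solving gives q = 332 with buyers paying €16 and producers receiving €13 (the €3 wedge).
Revenue = t · Q = 3 · 332 = €996.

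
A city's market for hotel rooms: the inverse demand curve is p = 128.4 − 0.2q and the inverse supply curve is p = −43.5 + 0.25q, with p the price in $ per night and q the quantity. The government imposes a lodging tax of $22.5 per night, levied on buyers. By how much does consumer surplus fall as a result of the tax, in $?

Inverting to q(p) form: qd = 642 − 5p; qs = 4p + 174.
Without the tax, 642 − 5p = 4p + 174 gives 9p = 468, so p* = $52 and q* = 382.
With the tax collected from buyers, demand (in seller-price terms) shifts: qd = 642 − 5(p + 22.5).
Solving gives q = 332 with buyers paying $62 and producers receiving $39.5 (the $22.5 wedge).
ΔCS is the trapezoid between Q = 332 and Q = 382 of height $10: ½ · (382 + 332) · 10 = $3570.

Consumer surplus falls by $3570.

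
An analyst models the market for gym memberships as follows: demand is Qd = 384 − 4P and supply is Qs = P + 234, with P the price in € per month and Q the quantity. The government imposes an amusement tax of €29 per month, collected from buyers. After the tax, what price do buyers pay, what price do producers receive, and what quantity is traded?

Buyers pay €35.8; producers receive €6.8; quantity = 240.8.

Without the tax, 384 − 4P = P + 234 gives 5P = 150, so P* = €30 and Q* = 264.
With the tax collected from buyers, demand (in seller-price terms) shifts: Qd = 384 − 4(P + 29).
Solving gives Q = 240.8 with buyers paying €35.8 and producers receiving €6.8 (the €29 wedge).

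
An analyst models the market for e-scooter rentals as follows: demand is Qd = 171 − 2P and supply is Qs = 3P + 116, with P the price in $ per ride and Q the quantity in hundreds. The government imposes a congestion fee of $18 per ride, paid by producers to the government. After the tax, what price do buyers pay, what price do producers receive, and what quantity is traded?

Buyers pay $21.8; producers receive $3.8; quantity = 127.4.

Without the tax, 171 − 2P = 3P + 116 gives 5P = 55, so P* = $11 and Q* = 149.
With the tax collected from producers, supply shifts: Qs = 3(P − 18) + 116.
New equilibrium: buyers pay $21.8, producers receive $3.8, Q = 127.4. (Wedge: Pb − Ps = 18.)
The less price-elastic side of the market bears the larger share of a per-unit tax.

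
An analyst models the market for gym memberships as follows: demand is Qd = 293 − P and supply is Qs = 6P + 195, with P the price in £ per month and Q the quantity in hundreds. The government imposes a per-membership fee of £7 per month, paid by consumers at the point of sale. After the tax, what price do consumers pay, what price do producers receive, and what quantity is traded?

Without the tax, 293 − P = 6P + 195 gives 7P = 98, so P* = £14 and Q* = 279.
With the tax collected from consumers, demand (in seller-price terms) shifts: Qd = 293 − (P + 7).
New equilibrium: consumers pay £20, producers receive £13, Q = 273. (Wedge: Pb − Ps = 7.)
The less price-elastic side of the market bears the larger share of a per-unit tax.

Consumers pay £20; producers receive £13; quantity = 273.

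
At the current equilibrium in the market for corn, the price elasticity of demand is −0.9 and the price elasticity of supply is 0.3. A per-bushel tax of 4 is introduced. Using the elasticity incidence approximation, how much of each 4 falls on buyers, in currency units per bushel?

Incidence ratio: buyers' share ≈ εs / (εs + |εd|) = 0.3 / (0.3 + 0.9) = 0.25.
So buyers bear ≈ 0.25 × 4 = 1; sellers bear 3.

Buyers bear ≈ 1 per bushel.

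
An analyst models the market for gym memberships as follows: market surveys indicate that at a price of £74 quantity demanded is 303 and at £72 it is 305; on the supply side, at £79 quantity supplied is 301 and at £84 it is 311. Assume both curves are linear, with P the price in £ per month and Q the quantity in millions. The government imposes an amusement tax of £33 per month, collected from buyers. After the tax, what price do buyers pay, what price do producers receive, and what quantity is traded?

Buyers pay £100; producers receive £67; quantity = 277.

Demand slope: (305 − 303)/(72 − 74) = -1, so Qd = 377 − P.
Supply slope: (311 − 301)/(84 − 79) = 2, so Qs = 2P + 143.
Before the tax: set 377 − P = 2P + 143 → P* = £78, Q* = 299.
With the tax collected from buyers, demand (in seller-price terms) shifts: Qd = 377 − (P + 33).
Solving gives Q = 277 with buyers paying £100 and producers receiving £67 (the £33 wedge).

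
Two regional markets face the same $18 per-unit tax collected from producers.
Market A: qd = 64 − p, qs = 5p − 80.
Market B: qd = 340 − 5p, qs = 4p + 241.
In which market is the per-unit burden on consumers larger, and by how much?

Market A: pre-tax p* = $24, q* = 40; post-tax q = 25; per-unit burden on consumers = $15.
Market B: pre-tax p* = $11, q* = 285; post-tax q = 245; per-unit burden on consumers = $8.
Difference: $15 vs $8 → market A is larger by $7.

Market A, by $7.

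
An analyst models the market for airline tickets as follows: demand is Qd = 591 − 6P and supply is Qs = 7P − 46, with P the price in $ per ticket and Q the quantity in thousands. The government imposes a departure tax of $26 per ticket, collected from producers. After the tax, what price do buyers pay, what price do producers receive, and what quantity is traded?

Before the tax: set 591 − 6P = 7P − 46 → P* = $49, Q* = 297.
With the tax collected from producers, supply shifts: Qs = 7(P − 26) − 46.
Solving gives Q = 213 with buyers paying $63 and producers receiving $37 (the $26 wedge).

Buyers pay $63; producers receive $37; quantity = 213.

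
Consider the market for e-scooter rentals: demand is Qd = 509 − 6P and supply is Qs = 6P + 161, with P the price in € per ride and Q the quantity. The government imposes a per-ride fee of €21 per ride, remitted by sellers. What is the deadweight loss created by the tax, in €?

Deadweight loss = €661.5.

Without the tax, 509 − 6P = 6P + 161 gives 12P = 348, so P* = €29 and Q* = 335.
With the tax collected from sellers, supply shifts: Qs = 6(P − 21) + 161.
Solving gives Q = 272 with consumers paying €39.5 and sellers receiving €18.5 (the €21 wedge).
Quantity falls by |ΔQ| = |335 − 272| = 63.
DWL = ½ · t · |ΔQ| = ½ · 21 · 63 = €661.5.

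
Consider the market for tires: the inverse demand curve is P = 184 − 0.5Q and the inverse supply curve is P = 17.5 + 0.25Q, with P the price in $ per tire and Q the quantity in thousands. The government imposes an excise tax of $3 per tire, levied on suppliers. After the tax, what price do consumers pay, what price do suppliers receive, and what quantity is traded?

Consumers pay $75; suppliers receive $72; quantity = 218.

Inverting to Q(P) form: Qd = 368 − 2P; Qs = 4P − 70.
Without the tax, 368 − 2P = 4P − 70 gives 6P = 438, so P* = $73 and Q* = 222.
With the tax collected from suppliers, supply shifts: Qs = 4(P − 3) − 70.
Solving gives Q = 218 with consumers paying $75 and suppliers receiving $72 (the $3 wedge).
The less price-elastic side of the market bears the larger share of a per-unit tax.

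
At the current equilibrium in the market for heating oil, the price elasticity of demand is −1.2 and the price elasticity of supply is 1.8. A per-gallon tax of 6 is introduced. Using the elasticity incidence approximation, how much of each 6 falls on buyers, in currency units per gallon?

Incidence ratio: buyers' share ≈ εs / (εs + |εd|) = 1.8 / (1.8 + 1.2) = 0.6.
So buyers bear ≈ 0.6 × 6 = 3.6; sellers bear 2.4.

Buyers bear ≈ 3.6 per gallon.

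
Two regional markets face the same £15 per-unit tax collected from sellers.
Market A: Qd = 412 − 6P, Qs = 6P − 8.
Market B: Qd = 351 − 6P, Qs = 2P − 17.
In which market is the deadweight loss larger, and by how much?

Market A: pre-tax P* = £35, Q* = 202; post-tax Q = 157; deadweight loss = £337.5.
Market B: pre-tax P* = £46, Q* = 75; post-tax Q = 52.5; deadweight loss = £168.75.
Difference: £337.5 vs £168.75 → market A is larger by £168.75.

Market A, by £168.75.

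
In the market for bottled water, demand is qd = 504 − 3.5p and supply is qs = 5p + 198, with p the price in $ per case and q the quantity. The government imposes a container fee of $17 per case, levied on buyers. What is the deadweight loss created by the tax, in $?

Without the tax, 504 − 3.5p = 5p + 198 gives 8.5p = 306, so p* = $36 and q* = 378.
With the tax collected from buyers, demand (in seller-price terms) shifts: qd = 504 − 3.5(p + 17).
Solving gives q = 343 with buyers paying $46 and suppliers receiving $29 (the $17 wedge).
Quantity falls by |ΔQ| = |378 − 343| = 35.
DWL = ½ · t · |ΔQ| = ½ · 17 · 35 = $297.5.

Deadweight loss = $297.5.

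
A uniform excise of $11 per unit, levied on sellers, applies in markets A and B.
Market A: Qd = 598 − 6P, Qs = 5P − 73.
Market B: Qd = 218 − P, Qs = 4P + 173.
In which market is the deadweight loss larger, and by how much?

Market A: pre-tax P* = $61, Q* = 232; post-tax Q = 202; deadweight loss = $165.
Market B: pre-tax P* = $9, Q* = 209; post-tax Q = 200.2; deadweight loss = $48.4.
Difference: $165 vs $48.4 → market A is larger by $116.6.

Market A, by $116.6.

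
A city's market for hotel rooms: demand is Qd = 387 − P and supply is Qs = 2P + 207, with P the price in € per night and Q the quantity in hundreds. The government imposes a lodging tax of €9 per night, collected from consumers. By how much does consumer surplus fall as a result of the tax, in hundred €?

Consumer surplus falls by €1944 hundred.

Without the tax, 387 − P = 2P + 207 gives 3P = 180, so P* = €60 and Q* = 327.
With the tax collected from consumers, demand (in seller-price terms) shifts: Qd = 387 − (P + 9).
Solving gives Q = 321 with consumers paying €66 and sellers receiving €57 (the €9 wedge).
ΔCS is the trapezoid between Q = 321 and Q = 327 of height €6: ½ · (327 + 321) · 6 = €1944.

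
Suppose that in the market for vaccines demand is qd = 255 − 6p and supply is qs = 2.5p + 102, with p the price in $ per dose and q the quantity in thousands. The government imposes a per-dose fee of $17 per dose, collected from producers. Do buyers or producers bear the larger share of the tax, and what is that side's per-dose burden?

Producers bear the larger share: $12 per dose.

Without the tax, 255 − 6p = 2.5p + 102 gives 8.5p = 153, so p* = $18 and q* = 147.
With the tax collected from producers, supply shifts: qs = 2.5(p − 17) + 102.
Solving gives q = 117 with buyers paying $23 and producers receiving $6 (the $17 wedge).
Per-dose burden: buyers $5, producers $12.
Producers take the larger share because supply is less price-elastic here (demand slope 6 vs supply slope 2.5).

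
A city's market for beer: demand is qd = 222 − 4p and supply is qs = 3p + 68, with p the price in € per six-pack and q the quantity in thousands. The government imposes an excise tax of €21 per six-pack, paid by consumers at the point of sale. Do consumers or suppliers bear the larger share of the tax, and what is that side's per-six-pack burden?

Suppliers bear the larger share: €12 per six-pack.

Without the tax, 222 − 4p = 3p + 68 gives 7p = 154, so p* = €22 and q* = 134.
With the tax collected from consumers, demand (in seller-price terms) shifts: qd = 222 − 4(p + 21).
Solving gives q = 98 with consumers paying €31 and suppliers receiving €10 (the €21 wedge).
Per-six-pack burden: consumers €9, suppliers €12.
Suppliers take the larger share because supply is less price-elastic here (demand slope 4 vs supply slope 3).
The less price-elastic side of the market bears the larger share of a per-unit tax.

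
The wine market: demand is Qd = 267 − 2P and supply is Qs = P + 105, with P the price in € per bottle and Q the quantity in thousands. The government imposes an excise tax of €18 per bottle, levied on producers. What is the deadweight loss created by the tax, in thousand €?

Before the tax: set 267 − 2P = P + 105 → P* = €54, Q* = 159.
With the tax collected from producers, supply shifts: Qs = (P − 18) + 105.
Solving gives Q = 147 with buyers paying €60 and producers receiving €42 (the €18 wedge).
Quantity falls by |ΔQ| = |159 − 147| = 12.
DWL = ½ · t · |ΔQ| = ½ · 18 · 12 = €108.

Deadweight loss = €108 thousand.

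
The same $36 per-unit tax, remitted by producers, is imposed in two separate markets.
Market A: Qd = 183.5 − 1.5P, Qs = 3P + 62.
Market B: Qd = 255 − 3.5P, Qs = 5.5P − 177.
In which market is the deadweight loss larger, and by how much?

Market A: pre-tax P* = $27, Q* = 143; post-tax Q = 107; deadweight loss = $648.
Market B: pre-tax P* = $48, Q* = 87; post-tax Q = 10; deadweight loss = $1386.
Difference: $648 vs $1386 → market B is larger by $738.

Market B, by $738.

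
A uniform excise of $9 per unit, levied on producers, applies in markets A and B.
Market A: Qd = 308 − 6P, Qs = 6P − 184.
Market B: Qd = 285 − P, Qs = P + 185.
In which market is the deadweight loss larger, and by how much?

Market A: pre-tax P* = $41, Q* = 62; post-tax Q = 35; deadweight loss = $121.5.
Market B: pre-tax P* = $50, Q* = 235; post-tax Q = 230.5; deadweight loss = $20.25.
Difference: $121.5 vs $20.25 → market A is larger by $101.25.

Market A, by $101.25.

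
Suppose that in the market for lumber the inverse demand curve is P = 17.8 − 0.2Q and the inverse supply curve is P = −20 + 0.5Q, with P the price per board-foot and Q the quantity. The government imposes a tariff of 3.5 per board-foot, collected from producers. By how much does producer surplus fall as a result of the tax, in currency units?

Producer surplus falls by 128.75.

Inverting to Q(P) form: Qd = 89 − 5P; Qs = 2P + 40.
Before the tax: set 89 − 5P = 2P + 40 → P* = 7, Q* = 54.
With the tax collected from producers, supply shifts: Qs = 2(P − 3.5) + 40.
Solving gives Q = 49 with consumers paying 8 and producers receiving 4.5 (the 3.5 wedge).
ΔPS is the trapezoid between Q = 49 and Q = 54 of height 2.5: ½ · (54 + 49) · 2.5 = 128.75.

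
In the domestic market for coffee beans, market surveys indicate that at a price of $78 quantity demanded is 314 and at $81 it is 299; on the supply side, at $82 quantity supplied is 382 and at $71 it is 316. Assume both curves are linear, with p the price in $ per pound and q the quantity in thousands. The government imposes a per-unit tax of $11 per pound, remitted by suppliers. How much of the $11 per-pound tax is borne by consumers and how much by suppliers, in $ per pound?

Demand slope: (299 − 314)/(81 − 78) = -5, so qd = 704 − 5p.
Supply slope: (316 − 382)/(71 − 82) = 6, so qs = 6p − 110.
Without the tax, 704 − 5p = 6p − 110 gives 11p = 814, so p* = $74 and q* = 334.
With the tax collected from suppliers, supply shifts: qs = 6(p − 11) − 110.
Solving gives q = 304 with consumers paying $80 and suppliers receiving $69 (the $11 wedge).
Burden on consumers: $6; on suppliers: $5. (They sum to $11.)

Consumers bear $6 per pound; suppliers bear $5 per pound.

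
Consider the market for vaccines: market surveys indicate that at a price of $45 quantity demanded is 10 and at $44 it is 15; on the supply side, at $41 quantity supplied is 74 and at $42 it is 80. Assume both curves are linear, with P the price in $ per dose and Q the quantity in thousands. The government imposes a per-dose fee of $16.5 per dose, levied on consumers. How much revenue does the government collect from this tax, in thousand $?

Demand slope: (15 − 10)/(44 − 45) = -5, so Qd = 235 − 5P.
Supply slope: (80 − 74)/(42 − 41) = 6, so Qs = 6P − 172.
Before the tax: set 235 − 5P = 6P − 172 → P* = $37, Q* = 50.
With the tax collected from consumers, demand (in seller-price terms) shifts: Qd = 235 − 5(P + 16.5).
Solving gives Q = 5 with consumers paying $46 and producers receiving $29.5 (the $16.5 wedge).
Revenue = t · Q = 16.5 · 5 = $82.5.

Tax revenue = $82.5 thousand.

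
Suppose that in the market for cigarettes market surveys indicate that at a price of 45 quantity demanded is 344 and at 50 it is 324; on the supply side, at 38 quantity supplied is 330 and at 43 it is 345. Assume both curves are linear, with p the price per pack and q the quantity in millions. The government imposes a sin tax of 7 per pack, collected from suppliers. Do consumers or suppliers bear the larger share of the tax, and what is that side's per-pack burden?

Suppliers bear the larger share: 4 per pack.

Demand slope: (324 − 344)/(50 − 45) = -4, so qd = 524 − 4p.
Supply slope: (345 − 330)/(43 − 38) = 3, so qs = 3p + 216.
Before the tax: set 524 − 4p = 3p + 216 → p* = 44, q* = 348.
With the tax collected from suppliers, supply shifts: qs = 3(p − 7) + 216.
New equilibrium: consumers pay 47, suppliers receive 40, q = 336. (Wedge: pb − ps = 7.)
Per-pack burden: consumers 3, suppliers 4.
Suppliers take the larger share because supply is less price-elastic here (demand slope 4 vs supply slope 3).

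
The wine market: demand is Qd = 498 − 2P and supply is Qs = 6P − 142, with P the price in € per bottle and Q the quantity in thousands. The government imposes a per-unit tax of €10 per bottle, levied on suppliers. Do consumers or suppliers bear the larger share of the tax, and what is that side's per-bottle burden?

Consumers bear the larger share: €7.5 per bottle.

Without the tax, 498 − 2P = 6P − 142 gives 8P = 640, so P* = €80 and Q* = 338.
With the tax collected from suppliers, supply shifts: Qs = 6(P − 10) − 142.
Solving gives Q = 323 with consumers paying €87.5 and suppliers receiving €77.5 (the €10 wedge).
Per-bottle burden: consumers €7.5, suppliers €2.5.
Consumers take the larger share because demand is less price-elastic here (demand slope 2 vs supply slope 6).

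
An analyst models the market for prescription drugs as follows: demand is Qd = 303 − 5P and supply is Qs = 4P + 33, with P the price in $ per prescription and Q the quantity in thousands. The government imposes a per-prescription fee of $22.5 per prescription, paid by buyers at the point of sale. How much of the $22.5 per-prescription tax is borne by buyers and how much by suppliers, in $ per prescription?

Without the tax, 303 − 5P = 4P + 33 gives 9P = 270, so P* = $30 and Q* = 153.
With the tax collected from buyers, demand (in seller-price terms) shifts: Qd = 303 − 5(P + 22.5).
Solving gives Q = 103 with buyers paying $40 and suppliers receiving $17.5 (the $22.5 wedge).
Burden on buyers: $10; on suppliers: $12.5. (They sum to $22.5.)

Buyers bear $10 per prescription; suppliers bear $12.5 per prescription.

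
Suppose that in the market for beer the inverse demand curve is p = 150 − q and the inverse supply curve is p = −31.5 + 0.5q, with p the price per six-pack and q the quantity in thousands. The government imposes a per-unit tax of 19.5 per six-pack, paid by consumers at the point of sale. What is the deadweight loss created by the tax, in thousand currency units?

Deadweight loss = 126.75 thousand.

Rewrite in direct form: qd = 150 − p and qs = 2p + 63.
Without the tax, 150 − p = 2p + 63 gives 3p = 87, so p* = 29 and q* = 121.
With the tax collected from consumers, demand (in seller-price terms) shifts: qd = 150 − (p + 19.5).
New equilibrium: consumers pay 42, producers receive 22.5, q = 108. (Wedge: pb − ps = 19.5.)
Quantity falls by |ΔQ| = |121 − 108| = 13.
DWL = ½ · t · |ΔQ| = ½ · 19.5 · 13 = 126.75.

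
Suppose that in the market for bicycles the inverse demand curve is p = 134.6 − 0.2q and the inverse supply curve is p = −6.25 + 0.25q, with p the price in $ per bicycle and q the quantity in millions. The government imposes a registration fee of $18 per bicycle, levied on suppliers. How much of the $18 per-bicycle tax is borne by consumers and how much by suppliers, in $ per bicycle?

Rewrite in direct form: qd = 673 − 5p and qs = 4p + 25.
Before the tax: set 673 − 5p = 4p + 25 → p* = $72, q* = 313.
With the tax collected from suppliers, supply shifts: qs = 4(p − 18) + 25.
Solving gives q = 273 with consumers paying $80 and suppliers receiving $62 (the $18 wedge).
Burden on consumers: $8; on suppliers: $10. (They sum to $18.)
The less price-elastic side of the market bears the larger share of a per-unit tax.

Consumers bear $8 per bicycle; suppliers bear $10 per bicycle.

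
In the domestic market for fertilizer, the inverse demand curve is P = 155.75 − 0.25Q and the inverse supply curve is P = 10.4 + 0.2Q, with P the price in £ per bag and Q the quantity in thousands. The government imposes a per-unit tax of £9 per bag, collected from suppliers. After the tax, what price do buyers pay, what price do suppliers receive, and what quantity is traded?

Buyers pay £80; suppliers receive £71; quantity = 303.

Rewrite in direct form: Qd = 623 − 4P and Qs = 5P − 52.
Without the tax, 623 − 4P = 5P − 52 gives 9P = 675, so P* = £75 and Q* = 323.
With the tax collected from suppliers, supply shifts: Qs = 5(P − 9) − 52.
New equilibrium: buyers pay £80, suppliers receive £71, Q = 303. (Wedge: Pb − Ps = 9.)
The less price-elastic side of the market bears the larger share of a per-unit tax.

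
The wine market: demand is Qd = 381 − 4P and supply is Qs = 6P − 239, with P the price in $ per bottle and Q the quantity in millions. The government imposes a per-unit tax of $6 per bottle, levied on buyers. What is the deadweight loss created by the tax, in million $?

Deadweight loss = $43.2 million.

Before the tax: set 381 − 4P = 6P − 239 → P* = $62, Q* = 133.
With the tax collected from buyers, demand (in seller-price terms) shifts: Qd = 381 − 4(P + 6).
New equilibrium: buyers pay $65.6, sellers receive $59.6, Q = 118.6. (Wedge: Pb − Ps = 6.)
Quantity falls by |ΔQ| = |133 − 118.6| = 14.4.
DWL = ½ · t · |ΔQ| = ½ · 6 · 14.4 = $43.2.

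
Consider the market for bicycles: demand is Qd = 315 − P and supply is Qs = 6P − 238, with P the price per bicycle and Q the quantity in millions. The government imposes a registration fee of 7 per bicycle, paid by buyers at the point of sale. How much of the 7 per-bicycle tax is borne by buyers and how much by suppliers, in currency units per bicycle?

Before the tax: set 315 − P = 6P − 238 → P* = 79, Q* = 236.
With the tax collected from buyers, demand (in seller-price terms) shifts: Qd = 315 − (P + 7).
Solving gives Q = 230 with buyers paying 85 and suppliers receiving 78 (the 7 wedge).
Burden on buyers: 6; on suppliers: 1. (They sum to 7.)
The less price-elastic side of the market bears the larger share of a per-unit tax.

Buyers bear 6 per bicycle; suppliers bear 1 per bicycle.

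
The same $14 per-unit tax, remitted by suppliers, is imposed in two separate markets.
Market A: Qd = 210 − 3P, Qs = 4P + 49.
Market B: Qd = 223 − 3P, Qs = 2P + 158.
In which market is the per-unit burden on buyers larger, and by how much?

Market A: pre-tax P* = $23, Q* = 141; post-tax Q = 117; per-unit burden on buyers = $8.
Market B: pre-tax P* = $13, Q* = 184; post-tax Q = 167.2; per-unit burden on buyers = $5.6.
Difference: $8 vs $5.6 → market A is larger by $2.4.

Market A, by $2.4.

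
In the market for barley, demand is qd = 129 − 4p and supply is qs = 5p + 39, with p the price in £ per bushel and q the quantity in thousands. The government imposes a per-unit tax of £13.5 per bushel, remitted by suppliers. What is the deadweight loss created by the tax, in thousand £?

Deadweight loss = £202.5 thousand.

Before the tax: set 129 − 4p = 5p + 39 → p* = £10, q* = 89.
With the tax collected from suppliers, supply shifts: qs = 5(p − 13.5) + 39.
New equilibrium: buyers pay £17.5, suppliers receive £4, q = 59. (Wedge: pb − ps = 13.5.)
Quantity falls by |ΔQ| = |89 − 59| = 30.
DWL = ½ · t · |ΔQ| = ½ · 13.5 · 30 = £202.5.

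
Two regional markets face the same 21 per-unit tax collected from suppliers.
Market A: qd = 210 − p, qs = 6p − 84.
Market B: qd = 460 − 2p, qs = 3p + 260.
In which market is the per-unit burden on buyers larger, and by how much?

Market A: pre-tax p* = 42, q* = 168; post-tax q = 150; per-unit burden on buyers = 18.
Market B: pre-tax p* = 40, q* = 380; post-tax q = 354.8; per-unit burden on buyers = 12.6.
Difference: 18 vs 12.6 → market A is larger by 5.4.

Market A, by 5.4.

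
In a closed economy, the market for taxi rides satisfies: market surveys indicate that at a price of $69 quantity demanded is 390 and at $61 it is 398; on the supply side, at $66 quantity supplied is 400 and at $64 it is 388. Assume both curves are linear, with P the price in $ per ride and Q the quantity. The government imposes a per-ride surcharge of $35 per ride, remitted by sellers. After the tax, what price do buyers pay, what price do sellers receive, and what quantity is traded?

Demand slope: (398 − 390)/(61 − 69) = -1, so Qd = 459 − P.
Supply slope: (388 − 400)/(64 − 66) = 6, so Qs = 6P + 4.
Before the tax: set 459 − P = 6P + 4 → P* = $65, Q* = 394.
With the tax collected from sellers, supply shifts: Qs = 6(P − 35) + 4.
New equilibrium: buyers pay $95, sellers receive $60, Q = 364. (Wedge: Pb − Ps = 35.)

Buyers pay $95; sellers receive $60; quantity = 364.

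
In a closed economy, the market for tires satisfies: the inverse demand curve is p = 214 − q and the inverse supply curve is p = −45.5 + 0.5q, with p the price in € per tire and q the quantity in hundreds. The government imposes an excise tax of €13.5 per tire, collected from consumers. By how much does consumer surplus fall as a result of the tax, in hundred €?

Inverting to q(p) form: qd = 214 − p; qs = 2p + 91.
Without the tax, 214 − p = 2p + 91 gives 3p = 123, so p* = €41 and q* = 173.
With the tax collected from consumers, demand (in seller-price terms) shifts: qd = 214 − (p + 13.5).
Solving gives q = 164 with consumers paying €50 and producers receiving €36.5 (the €13.5 wedge).
ΔCS is the trapezoid between Q = 164 and Q = 173 of height €9: ½ · (173 + 164) · 9 = €1516.5.

Consumer surplus falls by €1516.5 hundred.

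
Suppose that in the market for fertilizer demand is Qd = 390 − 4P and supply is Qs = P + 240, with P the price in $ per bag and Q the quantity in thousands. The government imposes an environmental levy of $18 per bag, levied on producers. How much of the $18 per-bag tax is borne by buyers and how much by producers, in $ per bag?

Buyers bear $3.6 per bag; producers bear $14.4 per bag.

Before the tax: set 390 − 4P = P + 240 → P* = $30, Q* = 270.
With the tax collected from producers, supply shifts: Qs = (P − 18) + 240.
New equilibrium: buyers pay $33.6, producers receive $15.6, Q = 255.6. (Wedge: Pb − Ps = 18.)
Burden on buyers: $3.6; on producers: $14.4. (They sum to $18.)
The less price-elastic side of the market bears the larger share of a per-unit tax.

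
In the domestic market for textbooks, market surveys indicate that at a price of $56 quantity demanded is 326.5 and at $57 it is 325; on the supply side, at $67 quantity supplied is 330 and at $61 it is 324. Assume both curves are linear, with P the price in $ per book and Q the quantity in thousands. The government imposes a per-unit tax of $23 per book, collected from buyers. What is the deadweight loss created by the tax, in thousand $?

Demand slope: (325 − 326.5)/(57 − 56) = -1.5, so Qd = 410.5 − 1.5P.
Supply slope: (324 − 330)/(61 − 67) = 1, so Qs = P + 263.
Without the tax, 410.5 − 1.5P = P + 263 gives 2.5P = 147.5, so P* = $59 and Q* = 322.
With the tax collected from buyers, demand (in seller-price terms) shifts: Qd = 410.5 − 1.5(P + 23).
Solving gives Q = 308.2 with buyers paying $68.2 and sellers receiving $45.2 (the $23 wedge).
Quantity falls by |ΔQ| = |322 − 308.2| = 13.8.
DWL = ½ · t · |ΔQ| = ½ · 23 · 13.8 = $158.7.

Deadweight loss = $158.7 thousand.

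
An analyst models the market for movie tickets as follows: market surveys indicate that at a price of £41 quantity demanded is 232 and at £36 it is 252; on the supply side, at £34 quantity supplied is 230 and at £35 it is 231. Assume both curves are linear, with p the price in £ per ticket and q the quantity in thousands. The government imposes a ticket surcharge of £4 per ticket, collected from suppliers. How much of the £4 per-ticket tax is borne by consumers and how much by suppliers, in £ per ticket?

Demand slope: (252 − 232)/(36 − 41) = -4, so qd = 396 − 4p.
Supply slope: (231 − 230)/(35 − 34) = 1, so qs = p + 196.
Without the tax, 396 − 4p = p + 196 gives 5p = 200, so p* = £40 and q* = 236.
With the tax collected from suppliers, supply shifts: qs = (p − 4) + 196.
Solving gives q = 232.8 with consumers paying £40.8 and suppliers receiving £36.8 (the £4 wedge).
Burden on consumers: £0.8; on suppliers: £3.2. (They sum to £4.)
The less price-elastic side of the market bears the larger share of a per-unit tax.

Consumers bear £0.8 per ticket; suppliers bear £3.2 per ticket.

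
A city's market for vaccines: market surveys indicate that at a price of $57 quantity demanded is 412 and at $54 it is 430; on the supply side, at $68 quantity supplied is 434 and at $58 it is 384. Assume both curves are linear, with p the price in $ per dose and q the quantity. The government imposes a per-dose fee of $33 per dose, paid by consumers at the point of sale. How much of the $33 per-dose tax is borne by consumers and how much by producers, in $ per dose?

Demand slope: (430 − 412)/(54 − 57) = -6, so qd = 754 − 6p.
Supply slope: (384 − 434)/(58 − 68) = 5, so qs = 5p + 94.
Without the tax, 754 − 6p = 5p + 94 gives 11p = 660, so p* = $60 and q* = 394.
With the tax collected from consumers, demand (in seller-price terms) shifts: qd = 754 − 6(p + 33).
New equilibrium: consumers pay $75, producers receive $42, q = 304. (Wedge: pb − ps = 33.)
Burden on consumers: $15; on producers: $18. (They sum to $33.)

Consumers bear $15 per dose; producers bear $18 per dose.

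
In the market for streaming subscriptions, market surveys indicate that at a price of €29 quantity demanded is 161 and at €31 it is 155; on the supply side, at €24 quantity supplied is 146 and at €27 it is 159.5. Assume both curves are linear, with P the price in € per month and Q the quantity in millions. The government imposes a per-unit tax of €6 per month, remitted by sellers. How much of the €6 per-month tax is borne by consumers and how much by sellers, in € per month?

Demand slope: (155 − 161)/(31 − 29) = -3, so Qd = 248 − 3P.
Supply slope: (159.5 − 146)/(27 − 24) = 4.5, so Qs = 4.5P + 38.
Without the tax, 248 − 3P = 4.5P + 38 gives 7.5P = 210, so P* = €28 and Q* = 164.
With the tax collected from sellers, supply shifts: Qs = 4.5(P − 6) + 38.
Solving gives Q = 153.2 with consumers paying €31.6 and sellers receiving €25.6 (the €6 wedge).
Burden on consumers: €3.6; on sellers: €2.4. (They sum to €6.)

Consumers bear €3.6 per month; sellers bear €2.4 per month.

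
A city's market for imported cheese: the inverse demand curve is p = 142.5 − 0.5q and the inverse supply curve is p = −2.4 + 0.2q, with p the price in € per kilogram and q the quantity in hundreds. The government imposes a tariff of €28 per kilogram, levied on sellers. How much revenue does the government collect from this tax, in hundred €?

Inverting to q(p) form: qd = 285 − 2p; qs = 5p + 12.
Without the tax, 285 − 2p = 5p + 12 gives 7p = 273, so p* = €39 and q* = 207.
With the tax collected from sellers, supply shifts: qs = 5(p − 28) + 12.
Solving gives q = 167 with buyers paying €59 and sellers receiving €31 (the €28 wedge).
Revenue = t · Q = 28 · 167 = €4676.

Tax revenue = €4676 hundred.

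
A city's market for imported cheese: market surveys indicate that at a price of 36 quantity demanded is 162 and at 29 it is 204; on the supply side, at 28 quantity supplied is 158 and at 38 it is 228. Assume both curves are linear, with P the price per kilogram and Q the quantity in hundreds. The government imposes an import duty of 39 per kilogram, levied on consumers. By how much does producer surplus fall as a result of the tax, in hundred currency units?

Producer surplus falls by 2214 hundred.

Demand slope: (204 − 162)/(29 − 36) = -6, so Qd = 378 − 6P.
Supply slope: (228 − 158)/(38 − 28) = 7, so Qs = 7P − 38.
Without the tax, 378 − 6P = 7P − 38 gives 13P = 416, so P* = 32 and Q* = 186.
With the tax collected from consumers, demand (in seller-price terms) shifts: Qd = 378 − 6(P + 39).
New equilibrium: consumers pay 53, producers receive 14, Q = 60. (Wedge: Pb − Ps = 39.)
ΔPS is the trapezoid between Q = 60 and Q = 186 of height 18: ½ · (186 + 60) · 18 = 2214.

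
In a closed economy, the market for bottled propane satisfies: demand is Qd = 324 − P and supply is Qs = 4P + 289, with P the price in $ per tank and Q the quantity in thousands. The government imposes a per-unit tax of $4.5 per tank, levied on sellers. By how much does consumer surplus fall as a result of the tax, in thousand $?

Before the tax: set 324 − P = 4P + 289 → P* = $7, Q* = 317.
With the tax collected from sellers, supply shifts: Qs = 4(P − 4.5) + 289.
New equilibrium: buyers pay $10.6, sellers receive $6.1, Q = 313.4. (Wedge: Pb − Ps = 4.5.)
ΔCS is the trapezoid between Q = 313.4 and Q = 317 of height $3.6: ½ · (317 + 313.4) · 3.6 = $1134.72.

Consumer surplus falls by $1134.72 thousand.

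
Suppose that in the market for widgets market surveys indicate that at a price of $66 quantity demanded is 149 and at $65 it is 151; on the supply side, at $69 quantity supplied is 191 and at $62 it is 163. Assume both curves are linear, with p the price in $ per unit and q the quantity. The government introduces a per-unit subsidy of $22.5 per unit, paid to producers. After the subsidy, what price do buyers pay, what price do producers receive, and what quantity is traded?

Buyers pay $46; producers receive $68.5; quantity = 189.

Demand slope: (151 − 149)/(65 − 66) = -2, so qd = 281 − 2p.
Supply slope: (163 − 191)/(62 − 69) = 4, so qs = 4p − 85.
Without the subsidy, 281 − 2p = 4p − 85 gives 6p = 366, so p* = $61 and q* = 159.
With a per-unit subsidy paid to producers, each receives p + 22.5 per unit sold, so supply becomes qs = 4(p + 22.5) − 85.
Solving gives q = 189 with buyers paying $46 and producers receiving $68.5 (the $22.5 wedge).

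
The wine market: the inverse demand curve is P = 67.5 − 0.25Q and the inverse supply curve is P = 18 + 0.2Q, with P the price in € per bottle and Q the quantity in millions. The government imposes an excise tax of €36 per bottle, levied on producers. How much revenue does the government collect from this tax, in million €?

Tax revenue = €1080 million.

Rewrite in direct form: Qd = 270 − 4P and Qs = 5P − 90.
Without the tax, 270 − 4P = 5P − 90 gives 9P = 360, so P* = €40 and Q* = 110.
With the tax collected from producers, supply shifts: Qs = 5(P − 36) − 90.
Solving gives Q = 30 with consumers paying €60 and producers receiving €24 (the €36 wedge).
Revenue = t · Q = 36 · 30 = €1080.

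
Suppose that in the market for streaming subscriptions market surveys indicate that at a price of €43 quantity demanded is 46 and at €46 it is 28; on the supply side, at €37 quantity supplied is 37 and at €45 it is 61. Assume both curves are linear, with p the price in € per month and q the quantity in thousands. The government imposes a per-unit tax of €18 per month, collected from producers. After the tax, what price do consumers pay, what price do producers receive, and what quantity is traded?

Consumers pay €48; producers receive €30; quantity = 16.

Demand slope: (28 − 46)/(46 − 43) = -6, so qd = 304 − 6p.
Supply slope: (61 − 37)/(45 − 37) = 3, so qs = 3p − 74.
Before the tax: set 304 − 6p = 3p − 74 → p* = €42, q* = 52.
With the tax collected from producers, supply shifts: qs = 3(p − 18) − 74.
Solving gives q = 16 with consumers paying €48 and producers receiving €30 (the €18 wedge).
The less price-elastic side of the market bears the larger share of a per-unit tax.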